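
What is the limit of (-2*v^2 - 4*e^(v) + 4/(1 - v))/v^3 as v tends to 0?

10/3

Substitution gives 0/0 (the numerator vanishes to order 3).
Expand each term to order v^3: the coefficient of v^3 in 4·1/(1 - v) is 4 and in -4·e^(v) is -2/3.
Lower-order terms cancel with the polynomial part, so the numerator is (10/3)·v^3 + o(v^3), and the limit is (10/3)/(1) = 10/3.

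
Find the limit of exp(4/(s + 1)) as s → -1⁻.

0

As s → -1⁻, 4/(s + 1) → −∞, so e^(4/(s + 1)) → 0.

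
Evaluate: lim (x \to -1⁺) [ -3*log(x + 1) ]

∞

As x → -1⁺, x + 1 → 0⁺ and ln(x + 1) → −∞.
Multiplying by -3 gives ∞.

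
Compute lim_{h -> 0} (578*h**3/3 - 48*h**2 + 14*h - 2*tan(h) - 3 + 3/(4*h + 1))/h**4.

768

Substitution gives 0/0 (the numerator vanishes to order 4).
Expand each term to order h^4: the coefficient of h^4 in 3·1/(1 + 4h) is 768 and in -2·tan(h) is 0.
Lower-order terms cancel with the polynomial part, so the numerator is (768)·h^4 + o(h^4), and the limit is (768)/(1) = 768.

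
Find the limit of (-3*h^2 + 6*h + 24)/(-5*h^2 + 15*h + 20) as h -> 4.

Direct substitution gives 0/0, so factor. Both numerator and denominator have (h - 4) as a factor.
After cancelling, the expression reduces to (-3*h - 6)/(-5*h - 5).
Substituting h = 4 gives 18/25.

18/25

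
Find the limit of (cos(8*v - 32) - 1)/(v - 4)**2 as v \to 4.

Direct substitution gives 0/0.
Apply L'Hôpital: lim (-8*sin(8*v - 32))/(2*v - 8), still 0/0.
After 2 applications of L'Hôpital's rule the quotient is (-64*cos(8*v - 32))/(2); substituting v = 4 gives -32.

-32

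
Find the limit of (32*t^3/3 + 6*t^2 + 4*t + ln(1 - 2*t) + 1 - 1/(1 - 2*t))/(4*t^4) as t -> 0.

-5

Substitution gives 0/0; apply L'Hôpital's rule 4 times.
After differentiating numerator and denominator 4 times the quotient is (96*(5 - 2*t)/(2*t - 1)^5)/(96); at t = 0 this is -5.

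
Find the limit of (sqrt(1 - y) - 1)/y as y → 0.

-1/2

A 0/0 form; rationalise with √(1 - y) + √1. This collapses the numerator to -y, leaving -1/(√(1 - y) + √1) → -1/(2√1) = -1/2.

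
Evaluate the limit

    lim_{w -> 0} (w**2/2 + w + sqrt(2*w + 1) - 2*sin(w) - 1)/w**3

5/6

Substitution gives 0/0 (the numerator vanishes to order 3).
Expand each term to order w^3: the coefficient of w^3 in -2·sin(w) is 1/3 and in √(1 + 2w) is 1/2.
Lower-order terms cancel with the polynomial part, so the numerator is (5/6)·w^3 + o(w^3), and the limit is (5/6)/(1) = 5/6.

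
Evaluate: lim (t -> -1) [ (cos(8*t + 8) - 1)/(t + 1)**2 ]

-32

Direct substitution gives 0/0.
Apply L'Hôpital: lim (-8*sin(8*t + 8))/(2*t + 2), still 0/0.
After 2 applications of L'Hôpital's rule the quotient is (-64*cos(8*t + 8))/(2); substituting t = -1 gives -32.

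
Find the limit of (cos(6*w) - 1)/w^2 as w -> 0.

-18

Direct substitution gives 0/0.
Apply L'Hôpital: lim (-6*sin(6*w))/(2*w), still 0/0.
After 2 applications of L'Hôpital's rule the quotient is (-36*cos(6*w))/(2); substituting w = 0 gives -18.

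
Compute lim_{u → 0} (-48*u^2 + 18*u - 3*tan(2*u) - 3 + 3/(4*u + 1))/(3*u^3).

-200/3

Substitution gives 0/0 (the numerator vanishes to order 3).
Expand each term to order u^3: the coefficient of u^3 in 3·1/(1 + 4u) is -192 and in -3·tan(2u) is -8.
Lower-order terms cancel with the polynomial part, so the numerator is (-200)·u^3 + o(u^3), and the limit is (-200)/(3) = -200/3.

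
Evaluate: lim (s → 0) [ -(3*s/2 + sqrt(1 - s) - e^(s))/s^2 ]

5/8

Substitution gives 0/0; apply L'Hôpital's rule 2 times.
After differentiating numerator and denominator 2 times the quotient is (-e^(s) - 1/(4*(1 - s)^(3/2)))/(-2); at s = 0 this is 5/8.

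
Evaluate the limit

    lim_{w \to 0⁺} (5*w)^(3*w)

Base → 0⁺ and exponent → 0⁺: a 0^0 form.
Take logs: 3w·ln(5w). This is 0·(−∞); rewriting as ln(5w)/(1/(3w)) and applying L'Hôpital gives 0.
Hence the limit is e^0 = 1.

1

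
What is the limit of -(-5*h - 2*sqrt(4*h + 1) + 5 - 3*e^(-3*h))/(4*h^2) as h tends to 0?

Substitution gives 0/0; apply L'Hôpital's rule 2 times.
After differentiating numerator and denominator 2 times the quotient is (-27*e^(-3*h) + 8/(4*h + 1)^(3/2))/(-8); at h = 0 this is 19/8.

19/8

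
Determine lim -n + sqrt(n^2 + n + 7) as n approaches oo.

1/2

An ∞ − ∞ form. Rationalising with the conjugate, the difference becomes (n + 7) / (√(n^2 + n + 7) + n).
For large n the denominator behaves like 2·n, so the quotient tends to 1/2 = 1/2.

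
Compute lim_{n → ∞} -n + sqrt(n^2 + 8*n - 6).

4

An ∞ − ∞ form. Rationalising with the conjugate, the difference becomes (8n - 6) / (√(n^2 + 8*n - 6) + n).
For large n the denominator behaves like 2·n, so the quotient tends to 8/2 = 4.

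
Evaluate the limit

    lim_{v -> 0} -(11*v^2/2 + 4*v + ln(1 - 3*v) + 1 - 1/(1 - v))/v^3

10

Substitution gives 0/0 (the numerator vanishes to order 3).
Expand each term to order v^3: the coefficient of v^3 in ln(1 - 3v) is -9 and in −1/(1 - v) is -1.
Lower-order terms cancel with the polynomial part, so the numerator is (-10)·v^3 + o(v^3), and the limit is (-10)/(-1) = 10.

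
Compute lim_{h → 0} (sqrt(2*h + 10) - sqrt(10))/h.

√(10)/10

A 0/0 form; rationalise with √(10 + 2h) + √10. This collapses the numerator to 2h, leaving 2/(√(10 + 2h) + √10) → 2/(2√10) = √(10)/10.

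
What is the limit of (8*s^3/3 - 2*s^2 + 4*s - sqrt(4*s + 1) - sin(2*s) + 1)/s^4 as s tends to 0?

Substitution gives 0/0; apply L'Hôpital's rule 4 times.
After differentiating numerator and denominator 4 times the quotient is (-16*sin(2*s) + 240/(4*s + 1)^(7/2))/(24); at s = 0 this is 10.

10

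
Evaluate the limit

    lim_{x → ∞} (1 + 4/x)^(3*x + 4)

Let L be the limit and take ln: ln L = lim (3x + 4)·ln(1 + 4/x) = lim (3x + 4)·(4/x + O(1/x²)) = 12.
Hence L = e^(12).

e^(12)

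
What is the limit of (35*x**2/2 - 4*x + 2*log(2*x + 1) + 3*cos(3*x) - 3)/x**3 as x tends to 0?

16/3

Substitution gives 0/0 (the numerator vanishes to order 3).
Expand each term to order x^3: the coefficient of x^3 in 2·ln(1 + 2x) is 16/3 and in 3·cos(3x) is 0.
Lower-order terms cancel with the polynomial part, so the numerator is (16/3)·x^3 + o(x^3), and the limit is (16/3)/(1) = 16/3.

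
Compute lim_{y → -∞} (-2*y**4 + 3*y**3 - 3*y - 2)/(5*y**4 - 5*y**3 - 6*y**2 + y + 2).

-2/5

Numerator and denominator both have degree 4.
Dividing every term by y^4, all lower-order terms vanish and the limit is the ratio of leading coefficients, -2/(5) = -2/5.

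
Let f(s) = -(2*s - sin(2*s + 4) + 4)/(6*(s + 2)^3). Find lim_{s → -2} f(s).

Direct substitution gives 0/0.
Apply L'Hôpital: lim (2 - 2*cos(2*s + 4))/(-18*(s + 2)^2), still 0/0.
Apply L'Hôpital: lim (4*sin(2*s + 4))/(-36*s - 72), still 0/0.
After 3 applications of L'Hôpital's rule the quotient is (8*cos(2*s + 4))/(-36); substituting s = -2 gives -2/9.

-2/9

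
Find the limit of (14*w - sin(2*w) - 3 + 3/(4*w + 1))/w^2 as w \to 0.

Substitution gives 0/0; apply L'Hôpital's rule 2 times.
After differentiating numerator and denominator 2 times the quotient is (4*sin(2*w) + 96/(4*w + 1)^3)/(2); at w = 0 this is 48.

48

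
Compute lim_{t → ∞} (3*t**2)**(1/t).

1

Base → ∞ and exponent → 0: an ∞^0 form.
Take logs: (1/t)·ln(3·t^2) = (ln 3 + 2·ln t)/t → 0.
So the limit is e^0 = 1.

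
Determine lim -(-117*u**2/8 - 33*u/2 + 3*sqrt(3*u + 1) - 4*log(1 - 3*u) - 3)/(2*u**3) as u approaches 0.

Substitution gives 0/0; apply L'Hôpital's rule 3 times.
After differentiating numerator and denominator 3 times the quotient is (243/(8*(3*u + 1)^(5/2)) - 216/(3*u - 1)^3)/(-12); at u = 0 this is -657/32.

-657/32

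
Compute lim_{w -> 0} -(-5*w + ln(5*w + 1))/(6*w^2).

Direct substitution gives 0/0.
Apply L'Hôpital: lim (-5 + 5/(5*w + 1))/(-12*w), still 0/0.
After 2 applications of L'Hôpital's rule the quotient is (-25/(5*w + 1)^2)/(-12); substituting w = 0 gives 25/12.

25/12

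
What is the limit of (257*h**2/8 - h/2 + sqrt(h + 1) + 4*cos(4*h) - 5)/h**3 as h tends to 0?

1/16

Substitution gives 0/0 (the numerator vanishes to order 3).
Expand each term to order h^3: the coefficient of h^3 in 4·cos(4h) is 0 and in √(1 + h) is 1/16.
Lower-order terms cancel with the polynomial part, so the numerator is (1/16)·h^3 + o(h^3), and the limit is (1/16)/(1) = 1/16.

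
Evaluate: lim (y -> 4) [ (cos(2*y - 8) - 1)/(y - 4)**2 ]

Direct substitution gives 0/0.
Apply L'Hôpital: lim (-2*sin(2*y - 8))/(2*y - 8), still 0/0.
After 2 applications of L'Hôpital's rule the quotient is (-4*cos(2*y - 8))/(2); substituting y = 4 gives -2.

-2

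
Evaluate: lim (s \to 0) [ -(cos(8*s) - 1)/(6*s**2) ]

Direct substitution gives 0/0.
Apply L'Hôpital: lim (-8*sin(8*s))/(-12*s), still 0/0.
After 2 applications of L'Hôpital's rule the quotient is (-64*cos(8*s))/(-12); substituting s = 0 gives 16/3.

16/3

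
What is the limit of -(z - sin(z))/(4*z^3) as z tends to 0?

-1/24

Direct substitution gives 0/0.
Apply L'Hôpital: lim (1 - cos(z))/(-12*z^2), still 0/0.
Apply L'Hôpital: lim (sin(z))/(-24*z), still 0/0.
After 3 applications of L'Hôpital's rule the quotient is (cos(z))/(-24); substituting z = 0 gives -1/24.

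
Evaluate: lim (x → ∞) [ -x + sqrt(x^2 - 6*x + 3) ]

An ∞ − ∞ form. Rationalising with the conjugate, the difference becomes (-6x + 3) / (√(x^2 - 6*x + 3) + x).
For large x the denominator behaves like 2·x, so the quotient tends to -6/2 = -3.

-3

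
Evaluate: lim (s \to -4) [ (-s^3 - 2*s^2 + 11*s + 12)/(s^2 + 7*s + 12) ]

Since s = -4 makes numerator and denominator zero, (s + 4) divides both.
Cancelling it gives (-s^2 + 2*s + 3)/(s + 3); now plug in s = -4 to get 21.

21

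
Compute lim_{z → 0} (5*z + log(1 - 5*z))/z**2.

Direct substitution gives 0/0.
Apply L'Hôpital: lim (5 - 5/(1 - 5*z))/(2*z), still 0/0.
After 2 applications of L'Hôpital's rule the quotient is (-25/(1 - 5*z)^2)/(2); substituting z = 0 gives -25/2.

-25/2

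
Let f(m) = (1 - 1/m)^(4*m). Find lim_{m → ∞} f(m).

e^(-4)

The base → 1 and the exponent → ∞: a 1^∞ form.
Take logarithms: (4m)·ln(1 - 1/m). Since ln(1+u) ~ u for small u, this behaves like (4m)·(-1/m) → -4.
So the limit is e^(-4).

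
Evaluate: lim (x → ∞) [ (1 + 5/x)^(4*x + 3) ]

e^(20)

Let L be the limit and take ln: ln L = lim (4x + 3)·ln(1 + 5/x) = lim (4x + 3)·(5/x + O(1/x²)) = 20.
Hence L = e^(20).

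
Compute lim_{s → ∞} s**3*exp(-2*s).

Write as s^3/e^{2s}, an ∞/∞ form.
Exponential growth dominates any polynomial, so repeated L'Hôpital (or the standard result) gives 0.

0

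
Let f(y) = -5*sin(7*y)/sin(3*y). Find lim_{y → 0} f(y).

-35/3

Substitution gives 0/0.
Divide numerator and denominator by y: sin(7y)/y → 7 and sin(3y)/y → 3, so the limit is -5·7/3 = -35/3.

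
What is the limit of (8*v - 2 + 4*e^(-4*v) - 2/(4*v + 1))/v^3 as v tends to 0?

Substitution gives 0/0 (the numerator vanishes to order 3).
Expand each term to order v^3: the coefficient of v^3 in 4·e^(-4v) is -128/3 and in -2·1/(1 + 4v) is 128.
Lower-order terms cancel with the polynomial part, so the numerator is (256/3)·v^3 + o(v^3), and the limit is (256/3)/(1) = 256/3.

256/3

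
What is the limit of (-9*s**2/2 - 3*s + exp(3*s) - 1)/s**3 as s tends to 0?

Direct substitution gives 0/0.
Apply L'Hôpital: lim (-9*s + 3*e^(3*s) - 3)/(3*s^2), still 0/0.
Apply L'Hôpital: lim (9*e^(3*s) - 9)/(6*s), still 0/0.
After 3 applications of L'Hôpital's rule the quotient is (27*e^(3*s))/(6); substituting s = 0 gives 9/2.

9/2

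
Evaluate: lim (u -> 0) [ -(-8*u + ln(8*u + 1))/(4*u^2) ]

Direct substitution gives 0/0.
Apply L'Hôpital: lim (-8 + 8/(8*u + 1))/(-8*u), still 0/0.
After 2 applications of L'Hôpital's rule the quotient is (-64/(8*u + 1)^2)/(-8); substituting u = 0 gives 8.

8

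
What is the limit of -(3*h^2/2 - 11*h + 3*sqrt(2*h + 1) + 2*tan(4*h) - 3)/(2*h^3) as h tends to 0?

Substitution gives 0/0 (the numerator vanishes to order 3).
Expand each term to order h^3: the coefficient of h^3 in 2·tan(4h) is 128/3 and in 3·√(1 + 2h) is 3/2.
Lower-order terms cancel with the polynomial part, so the numerator is (265/6)·h^3 + o(h^3), and the limit is (265/6)/(-2) = -265/12.

-265/12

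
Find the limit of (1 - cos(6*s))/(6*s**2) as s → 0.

3

Substitution gives 0/0.
Use (1 − cos u)/u² → 1/2 with u = 6s: the limit is 6²/(2·6) = 3.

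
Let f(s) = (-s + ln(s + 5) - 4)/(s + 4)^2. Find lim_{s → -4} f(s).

Direct substitution gives 0/0.
Apply L'Hôpital: lim (-1 + 1/(s + 5))/(2*s + 8), still 0/0.
After 2 applications of L'Hôpital's rule the quotient is (-1/(s + 5)^2)/(2); substituting s = -4 gives -1/2.

-1/2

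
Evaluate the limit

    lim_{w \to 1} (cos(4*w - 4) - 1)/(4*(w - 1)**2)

-2

Direct substitution gives 0/0.
Apply L'Hôpital: lim (-4*sin(4*w - 4))/(8*w - 8), still 0/0.
After 2 applications of L'Hôpital's rule the quotient is (-16*cos(4*w - 4))/(8); substituting w = 1 gives -2.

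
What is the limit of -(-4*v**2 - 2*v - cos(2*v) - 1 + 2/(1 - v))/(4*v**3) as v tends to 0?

Substitution gives 0/0 (the numerator vanishes to order 3).
Expand each term to order v^3: the coefficient of v^3 in −cos(2v) is 0 and in 2·1/(1 - v) is 2.
Lower-order terms cancel with the polynomial part, so the numerator is (2)·v^3 + o(v^3), and the limit is (2)/(-4) = -1/2.

-1/2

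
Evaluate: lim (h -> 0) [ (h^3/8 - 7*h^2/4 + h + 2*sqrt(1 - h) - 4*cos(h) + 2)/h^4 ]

Substitution gives 0/0; apply L'Hôpital's rule 4 times.
After differentiating numerator and denominator 4 times the quotient is (-4*cos(h) - 15/(8*(1 - h)^(7/2)))/(24); at h = 0 this is -47/192.

-47/192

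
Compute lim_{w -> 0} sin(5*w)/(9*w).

5/9

Substitution gives 0/0.
Write it as (5/9)·sin(5w)/(5w); since sin(u)/u → 1, the limit is 5/9.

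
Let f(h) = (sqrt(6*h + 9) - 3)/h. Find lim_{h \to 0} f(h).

1

Substitution gives 0/0. Multiply numerator and denominator by the conjugate √(9 + 6h) + √9.
The numerator becomes (9 + 6h) − 9 = 6h, so the expression simplifies to 6/(√(9 + 6h) + √9).
Letting h → 0 gives 6/(2√9) = 1.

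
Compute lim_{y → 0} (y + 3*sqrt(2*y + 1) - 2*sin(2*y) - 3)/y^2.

Substitution gives 0/0; apply L'Hôpital's rule 2 times.
After differentiating numerator and denominator 2 times the quotient is (8*sin(2*y) - 3/(2*y + 1)^(3/2))/(2); at y = 0 this is -3/2.

-3/2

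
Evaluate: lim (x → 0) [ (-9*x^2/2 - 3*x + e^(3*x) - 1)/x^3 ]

Direct substitution gives 0/0.
Apply L'Hôpital: lim (-9*x + 3*e^(3*x) - 3)/(3*x^2), still 0/0.
Apply L'Hôpital: lim (9*e^(3*x) - 9)/(6*x), still 0/0.
After 3 applications of L'Hôpital's rule the quotient is (27*e^(3*x))/(6); substituting x = 0 gives 9/2.

9/2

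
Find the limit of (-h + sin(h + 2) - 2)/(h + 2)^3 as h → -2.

Direct substitution gives 0/0.
Apply L'Hôpital: lim (cos(h + 2) - 1)/(3*(h + 2)^2), still 0/0.
Apply L'Hôpital: lim (-sin(h + 2))/(6*h + 12), still 0/0.
After 3 applications of L'Hôpital's rule the quotient is (-cos(h + 2))/(6); substituting h = -2 gives -1/6.

-1/6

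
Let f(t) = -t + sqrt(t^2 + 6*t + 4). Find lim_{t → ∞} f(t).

3

An ∞ − ∞ form. Rationalising with the conjugate, the difference becomes (6t + 4) / (√(t^2 + 6*t + 4) + t).
For large t the denominator behaves like 2·t, so the quotient tends to 6/2 = 3.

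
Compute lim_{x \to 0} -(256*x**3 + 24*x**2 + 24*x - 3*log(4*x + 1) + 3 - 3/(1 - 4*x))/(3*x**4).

Substitution gives 0/0; apply L'Hôpital's rule 4 times.
After differentiating numerator and denominator 4 times the quotient is (4608/(4*x + 1)^4 + 18432/(4*x - 1)^5)/(-72); at x = 0 this is 192.

192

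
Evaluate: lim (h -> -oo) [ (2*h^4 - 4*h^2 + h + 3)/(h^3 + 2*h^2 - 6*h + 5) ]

The numerator has higher degree (4 > 3); the quotient behaves like (2/(1))·h^1 for large |h|.
As h → −∞ this diverges to -∞.

-∞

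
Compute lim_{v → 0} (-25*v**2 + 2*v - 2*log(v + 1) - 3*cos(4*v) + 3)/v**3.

Substitution gives 0/0; apply L'Hôpital's rule 3 times.
After differentiating numerator and denominator 3 times the quotient is (-192*sin(4*v) - 4/(v + 1)^3)/(6); at v = 0 this is -2/3.

-2/3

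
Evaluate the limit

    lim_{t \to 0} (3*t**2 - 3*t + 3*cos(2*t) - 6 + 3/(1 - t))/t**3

Substitution gives 0/0 (the numerator vanishes to order 3).
Expand each term to order t^3: the coefficient of t^3 in 3·cos(2t) is 0 and in 3·1/(1 - t) is 3.
Lower-order terms cancel with the polynomial part, so the numerator is (3)·t^3 + o(t^3), and the limit is (3)/(1) = 3.

3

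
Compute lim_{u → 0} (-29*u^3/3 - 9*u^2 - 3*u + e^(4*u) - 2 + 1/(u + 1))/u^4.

35/3

Substitution gives 0/0; apply L'Hôpital's rule 4 times.
After differentiating numerator and denominator 4 times the quotient is (256*e^(4*u) + 24/(u + 1)^5)/(24); at u = 0 this is 35/3.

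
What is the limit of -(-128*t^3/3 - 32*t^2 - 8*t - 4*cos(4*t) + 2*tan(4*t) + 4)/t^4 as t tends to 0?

128/3

Substitution gives 0/0; apply L'Hôpital's rule 4 times.
After differentiating numerator and denominator 4 times the quotient is (-1024*cos(4*t) + 12288*tan(4*t)^5 + 20480*tan(4*t)^3 + 8192*tan(4*t))/(-24); at t = 0 this is 128/3.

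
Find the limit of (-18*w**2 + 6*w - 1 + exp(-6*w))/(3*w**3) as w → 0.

-12

Direct substitution gives 0/0.
Apply L'Hôpital: lim (-36*w + 6 - 6*e^(-6*w))/(9*w^2), still 0/0.
Apply L'Hôpital: lim (-36 + 36*e^(-6*w))/(18*w), still 0/0.
After 3 applications of L'Hôpital's rule the quotient is (-216*e^(-6*w))/(18); substituting w = 0 gives -12.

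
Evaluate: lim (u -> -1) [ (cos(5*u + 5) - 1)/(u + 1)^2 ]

-25/2

Direct substitution gives 0/0.
Apply L'Hôpital: lim (-5*sin(5*u + 5))/(2*u + 2), still 0/0.
After 2 applications of L'Hôpital's rule the quotient is (-25*cos(5*u + 5))/(2); substituting u = -1 gives -25/2.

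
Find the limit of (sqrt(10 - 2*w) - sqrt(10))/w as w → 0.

-√(10)/10

Substitution gives 0/0. Multiply numerator and denominator by the conjugate √(10 - 2w) + √10.
The numerator becomes (10 - 2w) − 10 = -2w, so the expression simplifies to -2/(√(10 - 2w) + √10).
Letting w → 0 gives -2/(2√10) = -√(10)/10.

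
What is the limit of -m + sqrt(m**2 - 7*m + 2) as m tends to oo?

-7/2

An ∞ − ∞ form. Rationalising with the conjugate, the difference becomes (-7m + 2) / (√(m^2 - 7*m + 2) + m).
For large m the denominator behaves like 2·m, so the quotient tends to -7/2 = -7/2.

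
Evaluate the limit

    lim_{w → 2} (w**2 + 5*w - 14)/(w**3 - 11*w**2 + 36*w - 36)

Since w = 2 makes numerator and denominator zero, (w - 2) divides both.
Cancelling it gives (w + 7)/(w^2 - 9*w + 18); now plug in w = 2 to get 9/4.

9/4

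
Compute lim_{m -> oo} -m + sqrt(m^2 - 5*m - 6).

This has the form ∞ − ∞. Multiply and divide by the conjugate √(m^2 - 5*m - 6) + m.
That gives (-5m - 6) / (√(m^2 - 5*m - 6) + m).
Divide numerator and denominator by m: the limit is -5/(2·1) = -5/2.

-5/2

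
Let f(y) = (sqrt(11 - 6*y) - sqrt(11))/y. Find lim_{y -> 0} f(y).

-3*√(11)/11

Substitution gives 0/0. Multiply numerator and denominator by the conjugate √(11 - 6y) + √11.
The numerator becomes (11 - 6y) − 11 = -6y, so the expression simplifies to -6/(√(11 - 6y) + √11).
Letting y → 0 gives -6/(2√11) = -3*√(11)/11.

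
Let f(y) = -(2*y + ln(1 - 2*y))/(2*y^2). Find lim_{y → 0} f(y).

Direct substitution gives 0/0.
Apply L'Hôpital: lim (2 - 2/(1 - 2*y))/(-4*y), still 0/0.
After 2 applications of L'Hôpital's rule the quotient is (-4/(1 - 2*y)^2)/(-4); substituting y = 0 gives 1.

1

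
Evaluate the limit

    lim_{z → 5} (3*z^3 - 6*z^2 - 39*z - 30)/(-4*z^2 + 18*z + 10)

Direct substitution gives 0/0, so factor. Both numerator and denominator have (z - 5) as a factor.
After cancelling, the expression reduces to (3*z^2 + 9*z + 6)/(-4*z - 2).
Substituting z = 5 gives -63/11.

-63/11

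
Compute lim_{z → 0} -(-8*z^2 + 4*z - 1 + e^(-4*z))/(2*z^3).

Direct substitution gives 0/0.
Apply L'Hôpital: lim (-16*z + 4 - 4*e^(-4*z))/(-6*z^2), still 0/0.
Apply L'Hôpital: lim (-16 + 16*e^(-4*z))/(-12*z), still 0/0.
After 3 applications of L'Hôpital's rule the quotient is (-64*e^(-4*z))/(-12); substituting z = 0 gives 16/3.

16/3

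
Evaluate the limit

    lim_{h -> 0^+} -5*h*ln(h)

0

This is a 0·(−∞) form. Rewrite as -5·ln(h) / h^(−1) and apply L'Hôpital:
the derivative quotient is -5·(1/h) / (−1·h^(−2)) = (5/1)·h^1 → 0.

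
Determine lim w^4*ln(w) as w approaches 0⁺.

0

This is a 0·(−∞) form. Rewrite as 1·ln(w) / w^(−4) and apply L'Hôpital:
the derivative quotient is 1·(1/w) / (−4·w^(−5)) = (-1/4)·w^4 → 0.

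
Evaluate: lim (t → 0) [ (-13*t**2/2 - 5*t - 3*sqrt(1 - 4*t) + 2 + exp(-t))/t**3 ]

Substitution gives 0/0 (the numerator vanishes to order 3).
Expand each term to order t^3: the coefficient of t^3 in e^(-t) is -1/6 and in -3·√(1 - 4t) is 12.
Lower-order terms cancel with the polynomial part, so the numerator is (71/6)·t^3 + o(t^3), and the limit is (71/6)/(1) = 71/6.

71/6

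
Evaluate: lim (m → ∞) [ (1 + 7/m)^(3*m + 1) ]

e^(21)

Write it as [(1 + 7/m)^m]^(3) · (1 + 7/m)^(1). The bracketed term tends to e^(7) and the second factor to 1, so the limit is e^(21).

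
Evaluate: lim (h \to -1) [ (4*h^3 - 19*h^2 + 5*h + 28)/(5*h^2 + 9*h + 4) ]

Since h = -1 makes numerator and denominator zero, (h + 1) divides both.
Cancelling it gives (4*h^2 - 23*h + 28)/(5*h + 4); now plug in h = -1 to get -55.

-55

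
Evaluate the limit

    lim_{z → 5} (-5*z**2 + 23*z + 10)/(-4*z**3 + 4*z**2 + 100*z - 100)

27/160

At z = 5 both the top and bottom vanish — a removable singularity. Factoring out (z - 5) from each leaves (-5*z - 2)/(-4*z^2 - 16*z + 20), which at z = 5 equals 27/160.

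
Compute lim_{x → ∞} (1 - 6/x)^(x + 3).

e^(-6)

Let L be the limit and take ln: ln L = lim (x + 3)·ln(1 - 6/x) = lim (x + 3)·(-6/x + O(1/x²)) = -6.
Hence L = e^(-6).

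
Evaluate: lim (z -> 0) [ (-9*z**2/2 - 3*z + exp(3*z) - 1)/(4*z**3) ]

9/8

Direct substitution gives 0/0.
Apply L'Hôpital: lim (-9*z + 3*e^(3*z) - 3)/(12*z^2), still 0/0.
Apply L'Hôpital: lim (9*e^(3*z) - 9)/(24*z), still 0/0.
After 3 applications of L'Hôpital's rule the quotient is (27*e^(3*z))/(24); substituting z = 0 gives 9/8.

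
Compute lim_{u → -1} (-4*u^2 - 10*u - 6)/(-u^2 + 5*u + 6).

-2/7

Direct substitution gives 0/0, so factor. Both numerator and denominator have (u + 1) as a factor.
After cancelling, the expression reduces to (-4*u - 6)/(6 - u).
Substituting u = -1 gives -2/7.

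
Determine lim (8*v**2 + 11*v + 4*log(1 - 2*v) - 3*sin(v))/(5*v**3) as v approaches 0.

-61/30

Substitution gives 0/0; apply L'Hôpital's rule 3 times.
After differentiating numerator and denominator 3 times the quotient is (3*cos(v) + 64/(2*v - 1)^3)/(30); at v = 0 this is -61/30.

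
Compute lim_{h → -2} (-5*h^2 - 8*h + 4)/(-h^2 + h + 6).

At h = -2 both the top and bottom vanish — a removable singularity. Factoring out (h + 2) from each leaves (2 - 5*h)/(3 - h), which at h = -2 equals 12/5.

12/5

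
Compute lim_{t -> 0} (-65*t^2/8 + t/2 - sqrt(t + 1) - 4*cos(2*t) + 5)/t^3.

Substitution gives 0/0; apply L'Hôpital's rule 3 times.
After differentiating numerator and denominator 3 times the quotient is (-32*sin(2*t) - 3/(8*(t + 1)^(5/2)))/(6); at t = 0 this is -1/16.

-1/16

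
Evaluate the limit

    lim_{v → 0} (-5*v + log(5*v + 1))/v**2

Direct substitution gives 0/0.
Apply L'Hôpital: lim (-5 + 5/(5*v + 1))/(2*v), still 0/0.
After 2 applications of L'Hôpital's rule the quotient is (-25/(5*v + 1)^2)/(2); substituting v = 0 gives -25/2.

-25/2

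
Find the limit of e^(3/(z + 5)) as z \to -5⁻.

As z → -5⁻, 3/(z + 5) → −∞, so e^(3/(z + 5)) → 0.

0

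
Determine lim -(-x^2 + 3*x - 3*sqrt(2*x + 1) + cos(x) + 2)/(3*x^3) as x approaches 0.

1/2

Substitution gives 0/0; apply L'Hôpital's rule 3 times.
After differentiating numerator and denominator 3 times the quotient is (sin(x) - 9/(2*x + 1)^(5/2))/(-18); at x = 0 this is 1/2.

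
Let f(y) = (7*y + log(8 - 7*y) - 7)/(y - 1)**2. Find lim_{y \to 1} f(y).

Direct substitution gives 0/0.
Apply L'Hôpital: lim (7 - 7/(8 - 7*y))/(2*y - 2), still 0/0.
After 2 applications of L'Hôpital's rule the quotient is (-49/(8 - 7*y)^2)/(2); substituting y = 1 gives -49/2.

-49/2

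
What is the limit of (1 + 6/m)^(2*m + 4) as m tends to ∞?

The base → 1 and the exponent → ∞: a 1^∞ form.
Take logarithms: (2m + 4)·ln(1 + 6/m). Since ln(1+u) ~ u for small u, this behaves like (2m)·(6/m) → 12.
So the limit is e^(12).

e^(12)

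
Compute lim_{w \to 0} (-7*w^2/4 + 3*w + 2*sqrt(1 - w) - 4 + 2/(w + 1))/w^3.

Substitution gives 0/0 (the numerator vanishes to order 3).
Expand each term to order w^3: the coefficient of w^3 in 2·√(1 - w) is -1/8 and in 2·1/(1 + w) is -2.
Lower-order terms cancel with the polynomial part, so the numerator is (-17/8)·w^3 + o(w^3), and the limit is (-17/8)/(1) = -17/8.

-17/8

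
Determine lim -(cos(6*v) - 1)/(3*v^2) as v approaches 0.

Direct substitution gives 0/0.
Apply L'Hôpital: lim (-6*sin(6*v))/(-6*v), still 0/0.
After 2 applications of L'Hôpital's rule the quotient is (-36*cos(6*v))/(-6); substituting v = 0 gives 6.

6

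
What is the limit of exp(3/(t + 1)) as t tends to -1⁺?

As t → -1⁺, 3/(t + 1) → +∞, so e^(3/(t + 1)) → ∞.

∞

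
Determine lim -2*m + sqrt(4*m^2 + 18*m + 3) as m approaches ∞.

An ∞ − ∞ form. Rationalising with the conjugate, the difference becomes (18m + 3) / (√(4*m^2 + 18*m + 3) + 2m).
For large m the denominator behaves like 2·2m, so the quotient tends to 18/4 = 9/2.

9/2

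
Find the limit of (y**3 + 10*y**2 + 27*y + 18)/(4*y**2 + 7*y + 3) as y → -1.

At y = -1 both the top and bottom vanish — a removable singularity. Factoring out (y + 1) from each leaves (y^2 + 9*y + 18)/(4*y + 3), which at y = -1 equals -10.

-10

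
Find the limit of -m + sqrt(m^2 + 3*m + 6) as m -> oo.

This has the form ∞ − ∞. Multiply and divide by the conjugate √(m^2 + 3*m + 6) + m.
That gives (3m + 6) / (√(m^2 + 3*m + 6) + m).
Divide numerator and denominator by m: the limit is 3/(2·1) = 3/2.

3/2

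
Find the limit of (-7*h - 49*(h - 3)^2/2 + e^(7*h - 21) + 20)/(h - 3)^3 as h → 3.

343/6

Direct substitution gives 0/0.
Apply L'Hôpital: lim (-49*h + 7*e^(7*h - 21) + 140)/(3*(h - 3)^2), still 0/0.
Apply L'Hôpital: lim (49*e^(7*h - 21) - 49)/(6*h - 18), still 0/0.
After 3 applications of L'Hôpital's rule the quotient is (343*e^(7*h - 21))/(6); substituting h = 3 gives 343/6.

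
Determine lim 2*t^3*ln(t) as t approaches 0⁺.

0

This is a 0·(−∞) form. Rewrite as 2·ln(t) / t^(−3) and apply L'Hôpital:
the derivative quotient is 2·(1/t) / (−3·t^(−4)) = (-2/3)·t^3 → 0.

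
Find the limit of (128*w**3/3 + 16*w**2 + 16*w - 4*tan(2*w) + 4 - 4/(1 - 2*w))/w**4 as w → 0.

Substitution gives 0/0 (the numerator vanishes to order 4).
Expand each term to order w^4: the coefficient of w^4 in -4·1/(1 - 2w) is -64 and in -4·tan(2w) is 0.
Lower-order terms cancel with the polynomial part, so the numerator is (-64)·w^4 + o(w^4), and the limit is (-64)/(1) = -64.

-64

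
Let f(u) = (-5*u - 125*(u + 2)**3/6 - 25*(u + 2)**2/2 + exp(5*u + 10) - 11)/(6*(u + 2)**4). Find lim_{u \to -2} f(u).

625/144

Direct substitution gives 0/0.
Apply L'Hôpital: lim (-25*u - 125*(u + 2)^2/2 + 5*e^(5*u + 10) - 55)/(24*(u + 2)^3), still 0/0.
Apply L'Hôpital: lim (-125*u + 25*e^(5*u + 10) - 275)/(72*(u + 2)^2), still 0/0.
Apply L'Hôpital: lim (125*e^(5*u + 10) - 125)/(144*u + 288), still 0/0.
After 4 applications of L'Hôpital's rule the quotient is (625*e^(5*u + 10))/(144); substituting u = -2 gives 625/144.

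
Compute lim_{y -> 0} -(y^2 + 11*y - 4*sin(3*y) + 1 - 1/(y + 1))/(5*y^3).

-19/5

Substitution gives 0/0 (the numerator vanishes to order 3).
Expand each term to order y^3: the coefficient of y^3 in -4·sin(3y) is 18 and in −1/(1 + y) is 1.
Lower-order terms cancel with the polynomial part, so the numerator is (19)·y^3 + o(y^3), and the limit is (19)/(-5) = -19/5.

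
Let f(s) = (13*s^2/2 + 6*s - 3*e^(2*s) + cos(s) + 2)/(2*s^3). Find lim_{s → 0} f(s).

-2

Substitution gives 0/0 (the numerator vanishes to order 3).
Expand each term to order s^3: the coefficient of s^3 in -3·e^(2s) is -4 and in cos(s) is 0.
Lower-order terms cancel with the polynomial part, so the numerator is (-4)·s^3 + o(s^3), and the limit is (-4)/(2) = -2.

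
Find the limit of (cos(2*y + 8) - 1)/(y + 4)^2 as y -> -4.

Direct substitution gives 0/0.
Apply L'Hôpital: lim (-2*sin(2*y + 8))/(2*y + 8), still 0/0.
After 2 applications of L'Hôpital's rule the quotient is (-4*cos(2*y + 8))/(2); substituting y = -4 gives -2.

-2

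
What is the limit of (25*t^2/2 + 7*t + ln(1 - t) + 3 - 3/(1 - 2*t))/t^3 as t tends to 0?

-73/3

Substitution gives 0/0 (the numerator vanishes to order 3).
Expand each term to order t^3: the coefficient of t^3 in ln(1 - t) is -1/3 and in -3·1/(1 - 2t) is -24.
Lower-order terms cancel with the polynomial part, so the numerator is (-73/3)·t^3 + o(t^3), and the limit is (-73/3)/(1) = -73/3.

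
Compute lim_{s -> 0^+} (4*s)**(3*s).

1

Base → 0⁺ and exponent → 0⁺: a 0^0 form.
Take logs: 3s·ln(4s). This is 0·(−∞); rewriting as ln(4s)/(1/(3s)) and applying L'Hôpital gives 0.
Hence the limit is e^0 = 1.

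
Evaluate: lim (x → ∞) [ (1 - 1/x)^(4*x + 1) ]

The base → 1 and the exponent → ∞: a 1^∞ form.
Take logarithms: (4x + 1)·ln(1 - 1/x). Since ln(1+u) ~ u for small u, this behaves like (4x)·(-1/x) → -4.
So the limit is e^(-4).

e^(-4)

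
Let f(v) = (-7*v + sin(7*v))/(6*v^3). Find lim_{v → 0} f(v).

-343/36

Direct substitution gives 0/0.
Apply L'Hôpital: lim (7*cos(7*v) - 7)/(18*v^2), still 0/0.
Apply L'Hôpital: lim (-49*sin(7*v))/(36*v), still 0/0.
After 3 applications of L'Hôpital's rule the quotient is (-343*cos(7*v))/(36); substituting v = 0 gives -343/36.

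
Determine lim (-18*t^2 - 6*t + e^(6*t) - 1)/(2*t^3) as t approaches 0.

Direct substitution gives 0/0.
Apply L'Hôpital: lim (-36*t + 6*e^(6*t) - 6)/(6*t^2), still 0/0.
Apply L'Hôpital: lim (36*e^(6*t) - 36)/(12*t), still 0/0.
After 3 applications of L'Hôpital's rule the quotient is (216*e^(6*t))/(12); substituting t = 0 gives 18.

18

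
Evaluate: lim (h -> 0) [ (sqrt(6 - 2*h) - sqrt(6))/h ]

A 0/0 form; rationalise with √(6 - 2h) + √6. This collapses the numerator to -2h, leaving -2/(√(6 - 2h) + √6) → -2/(2√6) = -√(6)/6.

-√(6)/6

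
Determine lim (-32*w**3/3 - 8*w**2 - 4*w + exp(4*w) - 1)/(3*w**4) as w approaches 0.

Direct substitution gives 0/0.
Apply L'Hôpital: lim (-32*w^2 - 16*w + 4*e^(4*w) - 4)/(12*w^3), still 0/0.
Apply L'Hôpital: lim (-64*w + 16*e^(4*w) - 16)/(36*w^2), still 0/0.
Apply L'Hôpital: lim (64*e^(4*w) - 64)/(72*w), still 0/0.
After 4 applications of L'Hôpital's rule the quotient is (256*e^(4*w))/(72); substituting w = 0 gives 32/9.

32/9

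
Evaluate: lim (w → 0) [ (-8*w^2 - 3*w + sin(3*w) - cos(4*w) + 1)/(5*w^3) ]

-9/10

Substitution gives 0/0; apply L'Hôpital's rule 3 times.
After differentiating numerator and denominator 3 times the quotient is (-64*sin(4*w) - 27*cos(3*w))/(30); at w = 0 this is -9/10.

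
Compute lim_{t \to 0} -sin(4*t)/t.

Substitution gives 0/0.
Write it as (4/(-1))·sin(4t)/(4t); since sin(u)/u → 1, the limit is -4.

-4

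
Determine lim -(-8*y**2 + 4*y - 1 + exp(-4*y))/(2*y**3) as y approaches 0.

16/3

Direct substitution gives 0/0.
Apply L'Hôpital: lim (-16*y + 4 - 4*e^(-4*y))/(-6*y^2), still 0/0.
Apply L'Hôpital: lim (-16 + 16*e^(-4*y))/(-12*y), still 0/0.
After 3 applications of L'Hôpital's rule the quotient is (-64*e^(-4*y))/(-12); substituting y = 0 gives 16/3.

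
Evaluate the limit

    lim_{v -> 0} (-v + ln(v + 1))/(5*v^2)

-1/10

Direct substitution gives 0/0.
Apply L'Hôpital: lim (-1 + 1/(v + 1))/(10*v), still 0/0.
After 2 applications of L'Hôpital's rule the quotient is (-1/(v + 1)^2)/(10); substituting v = 0 gives -1/10.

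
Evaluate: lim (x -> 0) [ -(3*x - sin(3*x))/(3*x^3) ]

-3/2

Direct substitution gives 0/0.
Apply L'Hôpital: lim (3 - 3*cos(3*x))/(-9*x^2), still 0/0.
Apply L'Hôpital: lim (9*sin(3*x))/(-18*x), still 0/0.
After 3 applications of L'Hôpital's rule the quotient is (27*cos(3*x))/(-18); substituting x = 0 gives -3/2.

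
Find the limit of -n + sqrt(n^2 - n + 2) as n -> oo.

An ∞ − ∞ form. Rationalising with the conjugate, the difference becomes (-n + 2) / (√(n^2 - n + 2) + n).
For large n the denominator behaves like 2·n, so the quotient tends to -1/2 = -1/2.

-1/2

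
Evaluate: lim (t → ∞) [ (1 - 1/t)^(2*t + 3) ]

Write it as [(1 - 1/t)^t]^(2) · (1 - 1/t)^(3). The bracketed term tends to e^(-1) and the second factor to 1, so the limit is e^(-2).

e^(-2)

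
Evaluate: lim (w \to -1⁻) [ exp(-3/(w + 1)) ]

∞

As w → -1⁻, -3/(w + 1) → +∞, so e^(-3/(w + 1)) → ∞.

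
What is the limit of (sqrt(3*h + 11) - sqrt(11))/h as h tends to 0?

Substitution gives 0/0. Multiply numerator and denominator by the conjugate √(11 + 3h) + √11.
The numerator becomes (11 + 3h) − 11 = 3h, so the expression simplifies to 3/(√(11 + 3h) + √11).
Letting h → 0 gives 3/(2√11) = 3*√(11)/22.

3*√(11)/22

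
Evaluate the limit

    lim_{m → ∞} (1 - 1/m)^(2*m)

e^(-2)

Write it as [(1 - 1/m)^m]^(2) · (1 - 1/m)^(0). The bracketed term tends to e^(-1) and the second factor to 1, so the limit is e^(-2).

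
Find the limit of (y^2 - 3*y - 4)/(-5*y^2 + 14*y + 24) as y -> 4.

At y = 4 both the top and bottom vanish — a removable singularity. Factoring out (y - 4) from each leaves (y + 1)/(-5*y - 6), which at y = 4 equals -5/26.

-5/26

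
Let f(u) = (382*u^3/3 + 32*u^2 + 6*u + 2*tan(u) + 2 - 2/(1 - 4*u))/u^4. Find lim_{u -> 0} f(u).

Substitution gives 0/0 (the numerator vanishes to order 4).
Expand each term to order u^4: the coefficient of u^4 in -2·1/(1 - 4u) is -512 and in 2·tan(u) is 0.
Lower-order terms cancel with the polynomial part, so the numerator is (-512)·u^4 + o(u^4), and the limit is (-512)/(1) = -512.

-512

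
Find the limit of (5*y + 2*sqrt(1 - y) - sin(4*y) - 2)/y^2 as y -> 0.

-1/4

Substitution gives 0/0 (the numerator vanishes to order 2).
Expand each term to order y^2: the coefficient of y^2 in −sin(4y) is 0 and in 2·√(1 - y) is -1/4.
Lower-order terms cancel with the polynomial part, so the numerator is (-1/4)·y^2 + o(y^2), and the limit is (-1/4)/(1) = -1/4.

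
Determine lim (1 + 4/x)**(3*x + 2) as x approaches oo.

Write it as [(1 + 4/x)^x]^(3) · (1 + 4/x)^(2). The bracketed term tends to e^(4) and the second factor to 1, so the limit is e^(12).

e^(12)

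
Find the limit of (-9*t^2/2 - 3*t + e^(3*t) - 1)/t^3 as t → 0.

Direct substitution gives 0/0.
Apply L'Hôpital: lim (-9*t + 3*e^(3*t) - 3)/(3*t^2), still 0/0.
Apply L'Hôpital: lim (9*e^(3*t) - 9)/(6*t), still 0/0.
After 3 applications of L'Hôpital's rule the quotient is (27*e^(3*t))/(6); substituting t = 0 gives 9/2.

9/2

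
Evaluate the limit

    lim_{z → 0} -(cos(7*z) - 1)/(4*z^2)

49/8

Direct substitution gives 0/0.
Apply L'Hôpital: lim (-7*sin(7*z))/(-8*z), still 0/0.
After 2 applications of L'Hôpital's rule the quotient is (-49*cos(7*z))/(-8); substituting z = 0 gives 49/8.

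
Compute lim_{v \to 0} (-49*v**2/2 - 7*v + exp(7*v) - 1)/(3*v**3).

Direct substitution gives 0/0.
Apply L'Hôpital: lim (-49*v + 7*e^(7*v) - 7)/(9*v^2), still 0/0.
Apply L'Hôpital: lim (49*e^(7*v) - 49)/(18*v), still 0/0.
After 3 applications of L'Hôpital's rule the quotient is (343*e^(7*v))/(18); substituting v = 0 gives 343/18.

343/18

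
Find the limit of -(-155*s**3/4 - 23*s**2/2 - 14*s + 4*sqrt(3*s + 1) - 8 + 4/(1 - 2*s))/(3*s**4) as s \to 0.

Substitution gives 0/0; apply L'Hôpital's rule 4 times.
After differentiating numerator and denominator 4 times the quotient is (-1215/(4*(3*s + 1)^(7/2)) - 1536/(2*s - 1)^5)/(-72); at s = 0 this is -1643/96.

-1643/96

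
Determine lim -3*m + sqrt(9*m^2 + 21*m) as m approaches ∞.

An ∞ − ∞ form. Rationalising with the conjugate, the difference becomes (21m) / (√(9*m^2 + 21*m) + 3m).
For large m the denominator behaves like 2·3m, so the quotient tends to 21/6 = 7/2.

7/2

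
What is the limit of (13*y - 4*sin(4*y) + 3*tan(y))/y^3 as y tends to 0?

131/3

Substitution gives 0/0; apply L'Hôpital's rule 3 times.
After differentiating numerator and denominator 3 times the quotient is (256*cos(4*y) + 18*tan(y)^4 + 24*tan(y)^2 + 6)/(6); at y = 0 this is 131/3.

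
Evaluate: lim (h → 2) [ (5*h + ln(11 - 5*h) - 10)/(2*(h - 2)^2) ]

-25/4

Direct substitution gives 0/0.
Apply L'Hôpital: lim (5 - 5/(11 - 5*h))/(4*h - 8), still 0/0.
After 2 applications of L'Hôpital's rule the quotient is (-25/(11 - 5*h)^2)/(4); substituting h = 2 gives -25/4.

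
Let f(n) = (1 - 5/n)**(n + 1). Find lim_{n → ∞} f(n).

Write it as [(1 - 5/n)^n]^(1) · (1 - 5/n)^(1). The bracketed term tends to e^(-5) and the second factor to 1, so the limit is e^(-5).

e^(-5)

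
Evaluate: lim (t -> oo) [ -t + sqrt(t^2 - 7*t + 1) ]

This has the form ∞ − ∞. Multiply and divide by the conjugate √(t^2 - 7*t + 1) + t.
That gives (-7t + 1) / (√(t^2 - 7*t + 1) + t).
Divide numerator and denominator by t: the limit is -7/(2·1) = -7/2.

-7/2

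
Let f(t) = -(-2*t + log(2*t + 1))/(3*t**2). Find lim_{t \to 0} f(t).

Direct substitution gives 0/0.
Apply L'Hôpital: lim (-2 + 2/(2*t + 1))/(-6*t), still 0/0.
After 2 applications of L'Hôpital's rule the quotient is (-4/(2*t + 1)^2)/(-6); substituting t = 0 gives 2/3.

2/3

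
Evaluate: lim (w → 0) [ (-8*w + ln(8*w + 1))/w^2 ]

Direct substitution gives 0/0.
Apply L'Hôpital: lim (-8 + 8/(8*w + 1))/(2*w), still 0/0.
After 2 applications of L'Hôpital's rule the quotient is (-64/(8*w + 1)^2)/(2); substituting w = 0 gives -32.

-32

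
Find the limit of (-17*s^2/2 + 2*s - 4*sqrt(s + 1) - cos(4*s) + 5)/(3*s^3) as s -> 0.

-1/12

Substitution gives 0/0 (the numerator vanishes to order 3).
Expand each term to order s^3: the coefficient of s^3 in -4·√(1 + s) is -1/4 and in −cos(4s) is 0.
Lower-order terms cancel with the polynomial part, so the numerator is (-1/4)·s^3 + o(s^3), and the limit is (-1/4)/(3) = -1/12.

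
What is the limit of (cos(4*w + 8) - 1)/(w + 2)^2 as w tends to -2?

Direct substitution gives 0/0.
Apply L'Hôpital: lim (-4*sin(4*w + 8))/(2*w + 4), still 0/0.
After 2 applications of L'Hôpital's rule the quotient is (-16*cos(4*w + 8))/(2); substituting w = -2 gives -8.

-8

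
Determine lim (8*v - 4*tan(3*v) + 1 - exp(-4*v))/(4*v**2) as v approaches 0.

-2

Substitution gives 0/0 (the numerator vanishes to order 2).
Expand each term to order v^2: the coefficient of v^2 in −e^(-4v) is -8 and in -4·tan(3v) is 0.
Lower-order terms cancel with the polynomial part, so the numerator is (-8)·v^2 + o(v^2), and the limit is (-8)/(4) = -2.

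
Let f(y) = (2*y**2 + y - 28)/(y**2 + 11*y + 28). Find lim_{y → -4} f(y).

Since y = -4 makes numerator and denominator zero, (y + 4) divides both.
Cancelling it gives (2*y - 7)/(y + 7); now plug in y = -4 to get -5.

-5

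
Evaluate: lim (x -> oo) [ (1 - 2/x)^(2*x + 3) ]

e^(-4)

The base → 1 and the exponent → ∞: a 1^∞ form.
Take logarithms: (2x + 3)·ln(1 - 2/x). Since ln(1+u) ~ u for small u, this behaves like (2x)·(-2/x) → -4.
So the limit is e^(-4).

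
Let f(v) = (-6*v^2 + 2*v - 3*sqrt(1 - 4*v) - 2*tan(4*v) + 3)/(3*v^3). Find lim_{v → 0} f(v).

-92/9

Substitution gives 0/0; apply L'Hôpital's rule 3 times.
After differentiating numerator and denominator 3 times the quotient is (-512*tan(4*v)^2/cos(4*v)^2 - 256/cos(4*v)^4 + 72/(1 - 4*v)^(5/2))/(18); at v = 0 this is -92/9.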